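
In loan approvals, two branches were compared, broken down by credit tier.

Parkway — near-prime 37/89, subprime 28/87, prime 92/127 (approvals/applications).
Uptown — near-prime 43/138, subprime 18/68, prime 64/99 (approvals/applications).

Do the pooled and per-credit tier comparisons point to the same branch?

Yes

Near-prime: Parkway 37/89 = 41.6%, Uptown 43/138 = 31.2% → Parkway
Subprime: Parkway 28/87 = 32.2%, Uptown 18/68 = 26.5% → Parkway
Prime: Parkway 92/127 = 72.4%, Uptown 64/99 = 64.6% → Parkway
Overall: Parkway 157/303 = 51.8%, Uptown 125/305 = 41.0% → Parkway
Parkway wins overall and in every credit group — no reversal.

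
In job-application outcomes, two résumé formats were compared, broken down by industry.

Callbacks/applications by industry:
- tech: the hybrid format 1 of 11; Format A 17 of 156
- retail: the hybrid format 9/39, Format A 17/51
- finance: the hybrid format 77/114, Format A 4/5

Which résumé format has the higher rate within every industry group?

Tech: the hybrid format 1/11 = 9.1%, Format A 17/156 = 10.9% → Format A
Retail: the hybrid format 9/39 = 23.1%, Format A 17/51 = 33.3% → Format A
Finance: the hybrid format 77/114 = 67.5%, Format A 4/5 = 80.0% → Format A
Format A has the higher rate in all 3 groups.

Format A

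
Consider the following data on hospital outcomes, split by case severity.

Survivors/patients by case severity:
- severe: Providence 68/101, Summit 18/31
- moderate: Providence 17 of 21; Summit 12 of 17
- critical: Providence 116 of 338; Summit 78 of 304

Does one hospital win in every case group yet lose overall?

No

Severe: Providence 68/101 = 67.3%, Summit 18/31 = 58.1% → Providence
Moderate: Providence 17/21 = 81.0%, Summit 12/17 = 70.6% → Providence
Critical: Providence 116/338 = 34.3%, Summit 78/304 = 25.7% → Providence
Overall: Providence 201/460 = 43.7%, Summit 108/352 = 30.7% → Providence
Providence wins overall and in every case group — no reversal.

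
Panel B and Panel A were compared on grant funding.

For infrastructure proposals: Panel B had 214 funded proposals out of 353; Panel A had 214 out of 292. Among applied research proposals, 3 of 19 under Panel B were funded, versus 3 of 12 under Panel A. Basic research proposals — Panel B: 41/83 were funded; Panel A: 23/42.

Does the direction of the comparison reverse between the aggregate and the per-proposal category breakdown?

Infrastructure: Panel B 214/353 = 60.6%, Panel A 214/292 = 73.3% → Panel A
Applied research: Panel B 3/19 = 15.8%, Panel A 3/12 = 25.0% → Panel A
Basic research: Panel B 41/83 = 49.4%, Panel A 23/42 = 54.8% → Panel A
Overall: Panel B 258/455 = 56.7%, Panel A 240/346 = 69.4% → Panel A
Panel A wins overall and in every proposal group — no reversal.

No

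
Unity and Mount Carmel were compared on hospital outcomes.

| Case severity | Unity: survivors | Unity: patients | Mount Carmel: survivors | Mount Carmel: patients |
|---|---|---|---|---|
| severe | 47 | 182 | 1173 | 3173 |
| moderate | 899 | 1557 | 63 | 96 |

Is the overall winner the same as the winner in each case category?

No

Severe: Unity 47/182 = 25.8%, Mount Carmel 1173/3173 = 37.0% → Mount Carmel
Moderate: Unity 899/1557 = 57.7%, Mount Carmel 63/96 = 65.6% → Mount Carmel
Overall: Unity 946/1739 = 54.4%, Mount Carmel 1236/3269 = 37.8% → Unity
Mount Carmel wins each case group but Unity wins overall — the comparison reverses. Mount Carmel's patients skew toward severe, which has a lower base rate.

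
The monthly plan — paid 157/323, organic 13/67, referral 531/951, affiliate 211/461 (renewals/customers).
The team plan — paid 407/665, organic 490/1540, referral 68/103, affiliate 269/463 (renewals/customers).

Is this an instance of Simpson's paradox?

Paid: the monthly plan 157/323 = 48.6%, the team plan 407/665 = 61.2% → the team plan
Organic: the monthly plan 13/67 = 19.4%, the team plan 490/1540 = 31.8% → the team plan
Referral: the monthly plan 531/951 = 55.8%, the team plan 68/103 = 66.0% → the team plan
Affiliate: the monthly plan 211/461 = 45.8%, the team plan 269/463 = 58.1% → the team plan
Overall: the monthly plan 912/1802 = 50.6%, the team plan 1234/2771 = 44.5% → the monthly plan
The team plan wins each signup group but the monthly plan wins overall — the comparison reverses. The team plan's customers skew toward organic, which has a lower base rate.

Yes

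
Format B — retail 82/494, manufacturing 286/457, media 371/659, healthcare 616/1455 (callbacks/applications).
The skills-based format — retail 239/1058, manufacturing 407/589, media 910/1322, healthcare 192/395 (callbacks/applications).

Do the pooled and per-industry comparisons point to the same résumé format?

Retail: Format B 82/494 = 16.6%, the skills-based format 239/1058 = 22.6% → the skills-based format
Manufacturing: Format B 286/457 = 62.6%, the skills-based format 407/589 = 69.1% → the skills-based format
Media: Format B 371/659 = 56.3%, the skills-based format 910/1322 = 68.8% → the skills-based format
Healthcare: Format B 616/1455 = 42.3%, the skills-based format 192/395 = 48.6% → the skills-based format
Overall: Format B 1355/3065 = 44.2%, the skills-based format 1748/3364 = 52.0% → the skills-based format
The skills-based format wins overall and in every industry group — no reversal.

Yes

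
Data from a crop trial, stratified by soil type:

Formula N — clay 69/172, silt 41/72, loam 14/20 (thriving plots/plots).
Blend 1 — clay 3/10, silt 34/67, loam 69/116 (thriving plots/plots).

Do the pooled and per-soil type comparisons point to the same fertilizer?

No

Clay: Formula N 69/172 = 40.1%, Blend 1 3/10 = 30.0% → Formula N
Silt: Formula N 41/72 = 56.9%, Blend 1 34/67 = 50.7% → Formula N
Loam: Formula N 14/20 = 70.0%, Blend 1 69/116 = 59.5% → Formula N
Overall: Formula N 124/264 = 47.0%, Blend 1 106/193 = 54.9% → Blend 1
Formula N wins each soil group but Blend 1 wins overall — the comparison reverses. Formula N's plots skew toward clay, which has a lower base rate.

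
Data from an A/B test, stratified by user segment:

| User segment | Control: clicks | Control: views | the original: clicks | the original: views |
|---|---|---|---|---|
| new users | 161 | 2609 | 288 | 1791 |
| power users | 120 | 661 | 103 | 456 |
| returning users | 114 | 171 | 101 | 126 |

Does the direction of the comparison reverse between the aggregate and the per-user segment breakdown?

New users: Control 161/2609 = 6.2%, the original 288/1791 = 16.1% → the original
Power users: Control 120/661 = 18.2%, the original 103/456 = 22.6% → the original
Returning users: Control 114/171 = 66.7%, the original 101/126 = 80.2% → the original
Overall: Control 395/3441 = 11.5%, the original 492/2373 = 20.7% → the original
The original wins overall and in every user group — no reversal.

No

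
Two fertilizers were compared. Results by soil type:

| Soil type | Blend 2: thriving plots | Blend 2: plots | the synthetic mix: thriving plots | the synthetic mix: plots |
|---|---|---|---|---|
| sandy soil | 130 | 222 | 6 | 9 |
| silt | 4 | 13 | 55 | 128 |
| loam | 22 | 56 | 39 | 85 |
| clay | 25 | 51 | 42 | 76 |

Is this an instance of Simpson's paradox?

Sandy soil: Blend 2 130/222 = 58.6%, the synthetic mix 6/9 = 66.7% → the synthetic mix
Silt: Blend 2 4/13 = 30.8%, the synthetic mix 55/128 = 43.0% → the synthetic mix
Loam: Blend 2 22/56 = 39.3%, the synthetic mix 39/85 = 45.9% → the synthetic mix
Clay: Blend 2 25/51 = 49.0%, the synthetic mix 42/76 = 55.3% → the synthetic mix
Overall: Blend 2 181/342 = 52.9%, the synthetic mix 142/298 = 47.7% → Blend 2
The synthetic mix wins each soil group but Blend 2 wins overall — the comparison reverses. The synthetic mix's plots skew toward silt, which has a lower base rate.

Yes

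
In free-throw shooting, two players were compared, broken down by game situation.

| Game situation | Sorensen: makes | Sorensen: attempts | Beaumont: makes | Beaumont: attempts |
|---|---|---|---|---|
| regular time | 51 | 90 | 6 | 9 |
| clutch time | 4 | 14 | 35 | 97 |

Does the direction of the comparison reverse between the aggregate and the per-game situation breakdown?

Regular time: Sorensen 51/90 = 56.7%, Beaumont 6/9 = 66.7% → Beaumont
Clutch time: Sorensen 4/14 = 28.6%, Beaumont 35/97 = 36.1% → Beaumont
Overall: Sorensen 55/104 = 52.9%, Beaumont 41/106 = 38.7% → Sorensen
Beaumont wins each game group but Sorensen wins overall — the comparison reverses. Beaumont's attempts skew toward clutch time, which has a lower base rate.

Yes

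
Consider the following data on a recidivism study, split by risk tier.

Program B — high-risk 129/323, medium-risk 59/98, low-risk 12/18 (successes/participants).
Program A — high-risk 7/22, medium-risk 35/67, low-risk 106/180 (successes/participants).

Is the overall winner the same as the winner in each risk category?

No

High-risk: Program B 129/323 = 39.9%, Program A 7/22 = 31.8% → Program B
Medium-risk: Program B 59/98 = 60.2%, Program A 35/67 = 52.2% → Program B
Low-risk: Program B 12/18 = 66.7%, Program A 106/180 = 58.9% → Program B
Overall: Program B 200/439 = 45.6%, Program A 148/269 = 55.0% → Program A
Program B wins each risk group but Program A wins overall — the comparison reverses. Program B's participants skew toward high-risk, which has a lower base rate.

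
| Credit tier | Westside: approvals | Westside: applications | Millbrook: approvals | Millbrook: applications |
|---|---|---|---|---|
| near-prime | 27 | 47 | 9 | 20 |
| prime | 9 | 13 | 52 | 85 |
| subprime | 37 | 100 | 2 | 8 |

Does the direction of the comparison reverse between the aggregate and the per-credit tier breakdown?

Yes

Near-prime: Westside 27/47 = 57.4%, Millbrook 9/20 = 45.0% → Westside
Prime: Westside 9/13 = 69.2%, Millbrook 52/85 = 61.2% → Westside
Subprime: Westside 37/100 = 37.0%, Millbrook 2/8 = 25.0% → Westside
Overall: Westside 73/160 = 45.6%, Millbrook 63/113 = 55.8% → Millbrook
Westside wins each credit group but Millbrook wins overall — the comparison reverses. Westside's applications skew toward subprime, which has a lower base rate.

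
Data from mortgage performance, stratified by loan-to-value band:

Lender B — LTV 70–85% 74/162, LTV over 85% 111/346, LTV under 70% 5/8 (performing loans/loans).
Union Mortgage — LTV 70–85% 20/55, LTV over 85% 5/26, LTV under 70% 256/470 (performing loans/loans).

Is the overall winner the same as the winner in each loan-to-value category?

No

LTV 70–85%: Lender B 74/162 = 45.7%, Union Mortgage 20/55 = 36.4% → Lender B
LTV over 85%: Lender B 111/346 = 32.1%, Union Mortgage 5/26 = 19.2% → Lender B
LTV under 70%: Lender B 5/8 = 62.5%, Union Mortgage 256/470 = 54.5% → Lender B
Overall: Lender B 190/516 = 36.8%, Union Mortgage 281/551 = 51.0% → Union Mortgage
Lender B wins each loan-to-value group but Union Mortgage wins overall — the comparison reverses. Lender B's loans skew toward LTV over 85%, which has a lower base rate.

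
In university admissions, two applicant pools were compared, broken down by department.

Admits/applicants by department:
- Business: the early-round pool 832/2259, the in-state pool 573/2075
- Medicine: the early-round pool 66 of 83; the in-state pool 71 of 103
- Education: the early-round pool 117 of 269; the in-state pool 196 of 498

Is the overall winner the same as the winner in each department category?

Business: the early-round pool 832/2259 = 36.8%, the in-state pool 573/2075 = 27.6% → the early-round pool
Medicine: the early-round pool 66/83 = 79.5%, the in-state pool 71/103 = 68.9% → the early-round pool
Education: the early-round pool 117/269 = 43.5%, the in-state pool 196/498 = 39.4% → the early-round pool
Overall: the early-round pool 1015/2611 = 38.9%, the in-state pool 840/2676 = 31.4% → the early-round pool
The early-round pool wins overall and in every department group — no reversal.

Yes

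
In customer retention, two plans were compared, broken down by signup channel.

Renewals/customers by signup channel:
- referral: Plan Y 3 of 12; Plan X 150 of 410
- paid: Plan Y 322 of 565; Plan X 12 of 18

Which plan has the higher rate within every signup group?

Plan X

Referral: Plan Y 3/12 = 25.0%, Plan X 150/410 = 36.6% → Plan X
Paid: Plan Y 322/565 = 57.0%, Plan X 12/18 = 66.7% → Plan X
Plan X has the higher rate in both groups.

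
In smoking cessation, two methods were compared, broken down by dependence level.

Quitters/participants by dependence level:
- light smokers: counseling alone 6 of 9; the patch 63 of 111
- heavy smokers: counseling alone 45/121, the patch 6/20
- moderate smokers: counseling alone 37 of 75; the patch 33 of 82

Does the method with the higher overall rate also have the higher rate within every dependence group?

No

Light smokers: counseling alone 6/9 = 66.7%, the patch 63/111 = 56.8% → counseling alone
Heavy smokers: counseling alone 45/121 = 37.2%, the patch 6/20 = 30.0% → counseling alone
Moderate smokers: counseling alone 37/75 = 49.3%, the patch 33/82 = 40.2% → counseling alone
Overall: counseling alone 88/205 = 42.9%, the patch 102/213 = 47.9% → the patch
Counseling alone wins each dependence group but the patch wins overall — the comparison reverses. Counseling alone's participants skew toward heavy smokers, which has a lower base rate.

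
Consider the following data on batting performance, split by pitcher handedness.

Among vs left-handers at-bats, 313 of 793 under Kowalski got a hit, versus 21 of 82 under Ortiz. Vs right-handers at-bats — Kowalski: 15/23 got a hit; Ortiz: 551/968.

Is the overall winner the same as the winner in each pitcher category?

No

Vs left-handers: Kowalski 313/793 = 39.5%, Ortiz 21/82 = 25.6% → Kowalski
Vs right-handers: Kowalski 15/23 = 65.2%, Ortiz 551/968 = 56.9% → Kowalski
Overall: Kowalski 328/816 = 40.2%, Ortiz 572/1050 = 54.5% → Ortiz
Kowalski wins each pitcher group but Ortiz wins overall — the comparison reverses. Kowalski's at-bats skew toward vs left-handers, which has a lower base rate.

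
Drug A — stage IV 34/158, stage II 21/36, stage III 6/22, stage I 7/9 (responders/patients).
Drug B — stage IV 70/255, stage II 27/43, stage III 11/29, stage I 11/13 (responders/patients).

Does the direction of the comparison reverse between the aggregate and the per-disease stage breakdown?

No

Stage IV: Drug A 34/158 = 21.5%, Drug B 70/255 = 27.5% → Drug B
Stage II: Drug A 21/36 = 58.3%, Drug B 27/43 = 62.8% → Drug B
Stage III: Drug A 6/22 = 27.3%, Drug B 11/29 = 37.9% → Drug B
Stage I: Drug A 7/9 = 77.8%, Drug B 11/13 = 84.6% → Drug B
Overall: Drug A 68/225 = 30.2%, Drug B 119/340 = 35.0% → Drug B
Drug B wins overall and in every disease group — no reversal.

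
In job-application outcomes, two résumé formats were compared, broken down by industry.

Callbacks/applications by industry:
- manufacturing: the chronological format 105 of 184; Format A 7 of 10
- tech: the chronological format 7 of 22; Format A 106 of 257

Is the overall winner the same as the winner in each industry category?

Manufacturing: the chronological format 105/184 = 57.1%, Format A 7/10 = 70.0% → Format A
Tech: the chronological format 7/22 = 31.8%, Format A 106/257 = 41.2% → Format A
Overall: the chronological format 112/206 = 54.4%, Format A 113/267 = 42.3% → the chronological format
Format A wins each industry group but the chronological format wins overall — the comparison reverses. Format A's applications skew toward tech, which has a lower base rate.

No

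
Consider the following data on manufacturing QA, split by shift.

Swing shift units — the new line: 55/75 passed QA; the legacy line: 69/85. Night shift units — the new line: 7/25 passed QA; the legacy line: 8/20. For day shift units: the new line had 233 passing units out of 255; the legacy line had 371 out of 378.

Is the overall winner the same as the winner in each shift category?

Swing shift: the new line 55/75 = 73.3%, the legacy line 69/85 = 81.2% → the legacy line
Night shift: the new line 7/25 = 28.0%, the legacy line 8/20 = 40.0% → the legacy line
Day shift: the new line 233/255 = 91.4%, the legacy line 371/378 = 98.1% → the legacy line
Overall: the new line 295/355 = 83.1%, the legacy line 448/483 = 92.8% → the legacy line
The legacy line wins overall and in every shift group — no reversal.

Yes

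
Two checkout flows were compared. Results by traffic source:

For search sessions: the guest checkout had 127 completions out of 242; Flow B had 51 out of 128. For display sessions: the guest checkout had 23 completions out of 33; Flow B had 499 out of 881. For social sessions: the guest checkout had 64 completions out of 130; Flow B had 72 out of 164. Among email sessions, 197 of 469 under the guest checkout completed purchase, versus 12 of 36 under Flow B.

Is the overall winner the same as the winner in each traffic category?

Search: the guest checkout 127/242 = 52.5%, Flow B 51/128 = 39.8% → the guest checkout
Display: the guest checkout 23/33 = 69.7%, Flow B 499/881 = 56.6% → the guest checkout
Social: the guest checkout 64/130 = 49.2%, Flow B 72/164 = 43.9% → the guest checkout
Email: the guest checkout 197/469 = 42.0%, Flow B 12/36 = 33.3% → the guest checkout
Overall: the guest checkout 411/874 = 47.0%, Flow B 634/1209 = 52.4% → Flow B
The guest checkout wins each traffic group but Flow B wins overall — the comparison reverses. The guest checkout's sessions skew toward email, which has a lower base rate.

No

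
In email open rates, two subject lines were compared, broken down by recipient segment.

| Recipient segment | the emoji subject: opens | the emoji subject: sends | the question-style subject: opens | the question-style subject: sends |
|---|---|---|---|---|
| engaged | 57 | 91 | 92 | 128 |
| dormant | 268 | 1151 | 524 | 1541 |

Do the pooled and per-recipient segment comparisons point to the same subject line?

Engaged: the emoji subject 57/91 = 62.6%, the question-style subject 92/128 = 71.9% → the question-style subject
Dormant: the emoji subject 268/1151 = 23.3%, the question-style subject 524/1541 = 34.0% → the question-style subject
Overall: the emoji subject 325/1242 = 26.2%, the question-style subject 616/1669 = 36.9% → the question-style subject
The question-style subject wins overall and in every recipient group — no reversal.

Yes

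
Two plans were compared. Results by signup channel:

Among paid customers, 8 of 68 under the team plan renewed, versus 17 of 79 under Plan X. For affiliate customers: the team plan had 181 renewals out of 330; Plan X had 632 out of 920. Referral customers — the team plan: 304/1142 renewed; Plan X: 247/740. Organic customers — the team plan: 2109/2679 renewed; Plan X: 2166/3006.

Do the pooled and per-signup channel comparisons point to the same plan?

No

Paid: the team plan 8/68 = 11.8%, Plan X 17/79 = 21.5% → Plan X
Affiliate: the team plan 181/330 = 54.8%, Plan X 632/920 = 68.7% → Plan X
Referral: the team plan 304/1142 = 26.6%, Plan X 247/740 = 33.4% → Plan X
Organic: the team plan 2109/2679 = 78.7%, Plan X 2166/3006 = 72.1% → the team plan
Overall: the team plan 2602/4219 = 61.7%, Plan X 3062/4745 = 64.5% → Plan X
Neither sweeps: the team plan wins 1 of 4 groups, Plan X wins 3. Plan X wins overall but not every group — no Simpson reversal.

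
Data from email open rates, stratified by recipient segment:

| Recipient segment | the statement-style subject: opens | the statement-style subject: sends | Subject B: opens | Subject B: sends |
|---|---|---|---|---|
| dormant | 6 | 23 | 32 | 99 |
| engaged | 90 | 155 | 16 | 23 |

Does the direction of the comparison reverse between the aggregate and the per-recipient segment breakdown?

Yes

Dormant: the statement-style subject 6/23 = 26.1%, Subject B 32/99 = 32.3% → Subject B
Engaged: the statement-style subject 90/155 = 58.1%, Subject B 16/23 = 69.6% → Subject B
Overall: the statement-style subject 96/178 = 53.9%, Subject B 48/122 = 39.3% → the statement-style subject
Subject B wins each recipient group but the statement-style subject wins overall — the comparison reverses. Subject B's sends skew toward dormant, which has a lower base rate.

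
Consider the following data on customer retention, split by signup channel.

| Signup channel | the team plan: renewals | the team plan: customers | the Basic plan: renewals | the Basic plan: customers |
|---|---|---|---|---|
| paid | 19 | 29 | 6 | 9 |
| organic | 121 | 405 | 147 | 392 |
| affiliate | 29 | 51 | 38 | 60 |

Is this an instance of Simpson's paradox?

No

Paid: the team plan 19/29 = 65.5%, the Basic plan 6/9 = 66.7% → the Basic plan
Organic: the team plan 121/405 = 29.9%, the Basic plan 147/392 = 37.5% → the Basic plan
Affiliate: the team plan 29/51 = 56.9%, the Basic plan 38/60 = 63.3% → the Basic plan
Overall: the team plan 169/485 = 34.8%, the Basic plan 191/461 = 41.4% → the Basic plan
The Basic plan wins overall and in every signup group — no reversal.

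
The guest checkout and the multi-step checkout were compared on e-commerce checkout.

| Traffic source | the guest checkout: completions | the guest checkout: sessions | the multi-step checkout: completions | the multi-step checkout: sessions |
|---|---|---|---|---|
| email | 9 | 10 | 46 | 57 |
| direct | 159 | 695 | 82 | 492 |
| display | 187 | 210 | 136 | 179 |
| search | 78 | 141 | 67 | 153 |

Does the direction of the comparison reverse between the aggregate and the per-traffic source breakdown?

No

Email: the guest checkout 9/10 = 90.0%, the multi-step checkout 46/57 = 80.7% → the guest checkout
Direct: the guest checkout 159/695 = 22.9%, the multi-step checkout 82/492 = 16.7% → the guest checkout
Display: the guest checkout 187/210 = 89.0%, the multi-step checkout 136/179 = 76.0% → the guest checkout
Search: the guest checkout 78/141 = 55.3%, the multi-step checkout 67/153 = 43.8% → the guest checkout
Overall: the guest checkout 433/1056 = 41.0%, the multi-step checkout 331/881 = 37.6% → the guest checkout
The guest checkout wins overall and in every traffic group — no reversal.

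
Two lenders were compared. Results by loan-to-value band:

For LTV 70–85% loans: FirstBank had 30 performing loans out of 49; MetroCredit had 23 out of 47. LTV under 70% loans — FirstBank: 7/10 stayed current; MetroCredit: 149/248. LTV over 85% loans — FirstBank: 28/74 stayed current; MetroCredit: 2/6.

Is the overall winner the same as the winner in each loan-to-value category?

LTV 70–85%: FirstBank 30/49 = 61.2%, MetroCredit 23/47 = 48.9% → FirstBank
LTV under 70%: FirstBank 7/10 = 70.0%, MetroCredit 149/248 = 60.1% → FirstBank
LTV over 85%: FirstBank 28/74 = 37.8%, MetroCredit 2/6 = 33.3% → FirstBank
Overall: FirstBank 65/133 = 48.9%, MetroCredit 174/301 = 57.8% → MetroCredit
FirstBank wins each loan-to-value group but MetroCredit wins overall — the comparison reverses. FirstBank's loans skew toward LTV over 85%, which has a lower base rate.

No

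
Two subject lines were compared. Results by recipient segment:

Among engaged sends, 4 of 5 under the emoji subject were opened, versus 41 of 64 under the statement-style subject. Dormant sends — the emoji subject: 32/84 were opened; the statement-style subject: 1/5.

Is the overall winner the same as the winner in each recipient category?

No

Engaged: the emoji subject 4/5 = 80.0%, the statement-style subject 41/64 = 64.1% → the emoji subject
Dormant: the emoji subject 32/84 = 38.1%, the statement-style subject 1/5 = 20.0% → the emoji subject
Overall: the emoji subject 36/89 = 40.4%, the statement-style subject 42/69 = 60.9% → the statement-style subject
The emoji subject wins each recipient group but the statement-style subject wins overall — the comparison reverses. The emoji subject's sends skew toward dormant, which has a lower base rate.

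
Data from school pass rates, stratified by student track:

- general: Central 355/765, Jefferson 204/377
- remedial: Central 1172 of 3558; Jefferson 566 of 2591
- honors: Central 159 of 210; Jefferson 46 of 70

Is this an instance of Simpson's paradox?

No

General: Central 355/765 = 46.4%, Jefferson 204/377 = 54.1% → Jefferson
Remedial: Central 1172/3558 = 32.9%, Jefferson 566/2591 = 21.8% → Central
Honors: Central 159/210 = 75.7%, Jefferson 46/70 = 65.7% → Central
Overall: Central 1686/4533 = 37.2%, Jefferson 816/3038 = 26.9% → Central
Neither sweeps: Central wins 2 of 3 groups, Jefferson wins 1. Central wins overall but not every group — no Simpson reversal.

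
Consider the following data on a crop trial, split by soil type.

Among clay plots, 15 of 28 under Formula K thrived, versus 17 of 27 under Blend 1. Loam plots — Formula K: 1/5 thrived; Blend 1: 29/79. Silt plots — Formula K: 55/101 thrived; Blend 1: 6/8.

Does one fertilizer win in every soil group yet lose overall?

Clay: Formula K 15/28 = 53.6%, Blend 1 17/27 = 63.0% → Blend 1
Loam: Formula K 1/5 = 20.0%, Blend 1 29/79 = 36.7% → Blend 1
Silt: Formula K 55/101 = 54.5%, Blend 1 6/8 = 75.0% → Blend 1
Overall: Formula K 71/134 = 53.0%, Blend 1 52/114 = 45.6% → Formula K
Blend 1 wins each soil group but Formula K wins overall — the comparison reverses. Blend 1's plots skew toward loam, which has a lower base rate.

Yes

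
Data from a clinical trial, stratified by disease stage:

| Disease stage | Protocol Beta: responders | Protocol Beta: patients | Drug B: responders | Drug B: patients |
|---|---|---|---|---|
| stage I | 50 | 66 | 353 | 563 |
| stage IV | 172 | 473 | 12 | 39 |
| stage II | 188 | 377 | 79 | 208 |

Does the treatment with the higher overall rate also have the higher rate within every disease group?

Stage I: Protocol Beta 50/66 = 75.8%, Drug B 353/563 = 62.7% → Protocol Beta
Stage IV: Protocol Beta 172/473 = 36.4%, Drug B 12/39 = 30.8% → Protocol Beta
Stage II: Protocol Beta 188/377 = 49.9%, Drug B 79/208 = 38.0% → Protocol Beta
Overall: Protocol Beta 410/916 = 44.8%, Drug B 444/810 = 54.8% → Drug B
Protocol Beta wins each disease group but Drug B wins overall — the comparison reverses. Protocol Beta's patients skew toward stage IV, which has a lower base rate.

No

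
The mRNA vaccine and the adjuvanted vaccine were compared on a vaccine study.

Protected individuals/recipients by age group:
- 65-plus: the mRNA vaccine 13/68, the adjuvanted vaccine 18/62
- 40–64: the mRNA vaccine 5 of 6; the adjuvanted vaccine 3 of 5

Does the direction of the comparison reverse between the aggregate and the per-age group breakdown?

No

65-plus: the mRNA vaccine 13/68 = 19.1%, the adjuvanted vaccine 18/62 = 29.0% → the adjuvanted vaccine
40–64: the mRNA vaccine 5/6 = 83.3%, the adjuvanted vaccine 3/5 = 60.0% → the mRNA vaccine
Overall: the mRNA vaccine 18/74 = 24.3%, the adjuvanted vaccine 21/67 = 31.3% → the adjuvanted vaccine
Neither sweeps: the mRNA vaccine wins 1 of 2 groups, the adjuvanted vaccine wins 1. The adjuvanted vaccine wins overall but not every group — no Simpson reversal.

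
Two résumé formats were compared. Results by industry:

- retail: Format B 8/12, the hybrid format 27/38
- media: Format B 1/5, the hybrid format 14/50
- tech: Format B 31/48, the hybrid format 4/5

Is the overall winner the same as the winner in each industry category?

No

Retail: Format B 8/12 = 66.7%, the hybrid format 27/38 = 71.1% → the hybrid format
Media: Format B 1/5 = 20.0%, the hybrid format 14/50 = 28.0% → the hybrid format
Tech: Format B 31/48 = 64.6%, the hybrid format 4/5 = 80.0% → the hybrid format
Overall: Format B 40/65 = 61.5%, the hybrid format 45/93 = 48.4% → Format B
The hybrid format wins each industry group but Format B wins overall — the comparison reverses. The hybrid format's applications skew toward media, which has a lower base rate.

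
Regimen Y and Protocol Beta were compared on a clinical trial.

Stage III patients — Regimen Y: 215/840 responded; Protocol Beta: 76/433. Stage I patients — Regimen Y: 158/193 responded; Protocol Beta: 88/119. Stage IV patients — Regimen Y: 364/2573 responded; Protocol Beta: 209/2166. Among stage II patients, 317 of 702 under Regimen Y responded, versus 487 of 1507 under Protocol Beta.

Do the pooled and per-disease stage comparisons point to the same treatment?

Yes

Stage III: Regimen Y 215/840 = 25.6%, Protocol Beta 76/433 = 17.6% → Regimen Y
Stage I: Regimen Y 158/193 = 81.9%, Protocol Beta 88/119 = 73.9% → Regimen Y
Stage IV: Regimen Y 364/2573 = 14.1%, Protocol Beta 209/2166 = 9.6% → Regimen Y
Stage II: Regimen Y 317/702 = 45.2%, Protocol Beta 487/1507 = 32.3% → Regimen Y
Overall: Regimen Y 1054/4308 = 24.5%, Protocol Beta 860/4225 = 20.4% → Regimen Y
Regimen Y wins overall and in every disease group — no reversal.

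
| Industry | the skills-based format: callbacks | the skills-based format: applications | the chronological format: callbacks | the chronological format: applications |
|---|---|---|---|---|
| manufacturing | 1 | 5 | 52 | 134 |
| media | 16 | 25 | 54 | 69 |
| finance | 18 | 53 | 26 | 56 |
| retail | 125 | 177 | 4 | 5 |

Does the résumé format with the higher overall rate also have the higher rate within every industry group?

No

Manufacturing: the skills-based format 1/5 = 20.0%, the chronological format 52/134 = 38.8% → the chronological format
Media: the skills-based format 16/25 = 64.0%, the chronological format 54/69 = 78.3% → the chronological format
Finance: the skills-based format 18/53 = 34.0%, the chronological format 26/56 = 46.4% → the chronological format
Retail: the skills-based format 125/177 = 70.6%, the chronological format 4/5 = 80.0% → the chronological format
Overall: the skills-based format 160/260 = 61.5%, the chronological format 136/264 = 51.5% → the skills-based format
The chronological format wins each industry group but the skills-based format wins overall — the comparison reverses. The chronological format's applications skew toward manufacturing, which has a lower base rate.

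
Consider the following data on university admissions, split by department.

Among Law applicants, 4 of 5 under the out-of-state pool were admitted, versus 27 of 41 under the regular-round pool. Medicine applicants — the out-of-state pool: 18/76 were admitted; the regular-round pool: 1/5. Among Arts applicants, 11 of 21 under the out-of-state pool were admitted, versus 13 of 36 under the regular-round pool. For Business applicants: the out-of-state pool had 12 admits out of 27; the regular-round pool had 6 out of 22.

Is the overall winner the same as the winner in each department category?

Law: the out-of-state pool 4/5 = 80.0%, the regular-round pool 27/41 = 65.9% → the out-of-state pool
Medicine: the out-of-state pool 18/76 = 23.7%, the regular-round pool 1/5 = 20.0% → the out-of-state pool
Arts: the out-of-state pool 11/21 = 52.4%, the regular-round pool 13/36 = 36.1% → the out-of-state pool
Business: the out-of-state pool 12/27 = 44.4%, the regular-round pool 6/22 = 27.3% → the out-of-state pool
Overall: the out-of-state pool 45/129 = 34.9%, the regular-round pool 47/104 = 45.2% → the regular-round pool
The out-of-state pool wins each department group but the regular-round pool wins overall — the comparison reverses. The out-of-state pool's applicants skew toward Medicine, which has a lower base rate.

No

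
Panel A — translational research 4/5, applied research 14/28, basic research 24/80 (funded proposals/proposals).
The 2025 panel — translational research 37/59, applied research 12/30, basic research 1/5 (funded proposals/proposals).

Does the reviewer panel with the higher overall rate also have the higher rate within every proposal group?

Translational research: Panel A 4/5 = 80.0%, the 2025 panel 37/59 = 62.7% → Panel A
Applied research: Panel A 14/28 = 50.0%, the 2025 panel 12/30 = 40.0% → Panel A
Basic research: Panel A 24/80 = 30.0%, the 2025 panel 1/5 = 20.0% → Panel A
Overall: Panel A 42/113 = 37.2%, the 2025 panel 50/94 = 53.2% → the 2025 panel
Panel A wins each proposal group but the 2025 panel wins overall — the comparison reverses. Panel A's proposals skew toward basic research, which has a lower base rate.

No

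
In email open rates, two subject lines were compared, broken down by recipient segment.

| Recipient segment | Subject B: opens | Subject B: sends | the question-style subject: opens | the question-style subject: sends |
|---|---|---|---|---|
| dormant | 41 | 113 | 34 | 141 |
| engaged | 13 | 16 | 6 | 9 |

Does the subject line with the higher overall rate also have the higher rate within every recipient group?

Dormant: Subject B 41/113 = 36.3%, the question-style subject 34/141 = 24.1% → Subject B
Engaged: Subject B 13/16 = 81.2%, the question-style subject 6/9 = 66.7% → Subject B
Overall: Subject B 54/129 = 41.9%, the question-style subject 40/150 = 26.7% → Subject B
Subject B wins overall and in every recipient group — no reversal.

Yes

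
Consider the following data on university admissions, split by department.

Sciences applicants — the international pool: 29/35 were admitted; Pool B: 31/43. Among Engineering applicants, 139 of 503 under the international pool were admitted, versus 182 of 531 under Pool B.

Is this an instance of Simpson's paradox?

No

Sciences: the international pool 29/35 = 82.9%, Pool B 31/43 = 72.1% → the international pool
Engineering: the international pool 139/503 = 27.6%, Pool B 182/531 = 34.3% → Pool B
Overall: the international pool 168/538 = 31.2%, Pool B 213/574 = 37.1% → Pool B
Neither sweeps: the international pool wins 1 of 2 groups, Pool B wins 1. Pool B wins overall but not every group — no Simpson reversal.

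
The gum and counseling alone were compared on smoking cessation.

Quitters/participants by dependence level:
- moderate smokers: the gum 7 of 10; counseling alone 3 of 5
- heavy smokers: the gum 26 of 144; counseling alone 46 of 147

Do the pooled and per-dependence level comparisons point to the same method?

Moderate smokers: the gum 7/10 = 70.0%, counseling alone 3/5 = 60.0% → the gum
Heavy smokers: the gum 26/144 = 18.1%, counseling alone 46/147 = 31.3% → counseling alone
Overall: the gum 33/154 = 21.4%, counseling alone 49/152 = 32.2% → counseling alone
Neither sweeps: the gum wins 1 of 2 groups, counseling alone wins 1. Counseling alone wins overall but not every group — no Simpson reversal.

No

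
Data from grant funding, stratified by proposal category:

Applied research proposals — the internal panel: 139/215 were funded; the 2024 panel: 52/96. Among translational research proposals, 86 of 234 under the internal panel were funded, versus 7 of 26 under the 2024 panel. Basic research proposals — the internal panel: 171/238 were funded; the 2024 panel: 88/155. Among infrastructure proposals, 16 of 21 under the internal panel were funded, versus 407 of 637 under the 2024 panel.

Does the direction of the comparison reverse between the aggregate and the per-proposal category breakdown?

Applied research: the internal panel 139/215 = 64.7%, the 2024 panel 52/96 = 54.2% → the internal panel
Translational research: the internal panel 86/234 = 36.8%, the 2024 panel 7/26 = 26.9% → the internal panel
Basic research: the internal panel 171/238 = 71.8%, the 2024 panel 88/155 = 56.8% → the internal panel
Infrastructure: the internal panel 16/21 = 76.2%, the 2024 panel 407/637 = 63.9% → the internal panel
Overall: the internal panel 412/708 = 58.2%, the 2024 panel 554/914 = 60.6% → the 2024 panel
The internal panel wins each proposal group but the 2024 panel wins overall — the comparison reverses. The internal panel's proposals skew toward translational research, which has a lower base rate.

Yes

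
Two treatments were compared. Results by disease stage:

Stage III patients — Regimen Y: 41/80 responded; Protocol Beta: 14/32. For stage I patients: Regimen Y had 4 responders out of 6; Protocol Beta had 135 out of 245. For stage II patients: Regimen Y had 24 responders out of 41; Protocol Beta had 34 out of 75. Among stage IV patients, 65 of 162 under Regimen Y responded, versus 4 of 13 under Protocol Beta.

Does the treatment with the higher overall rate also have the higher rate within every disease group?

Stage III: Regimen Y 41/80 = 51.2%, Protocol Beta 14/32 = 43.8% → Regimen Y
Stage I: Regimen Y 4/6 = 66.7%, Protocol Beta 135/245 = 55.1% → Regimen Y
Stage II: Regimen Y 24/41 = 58.5%, Protocol Beta 34/75 = 45.3% → Regimen Y
Stage IV: Regimen Y 65/162 = 40.1%, Protocol Beta 4/13 = 30.8% → Regimen Y
Overall: Regimen Y 134/289 = 46.4%, Protocol Beta 187/365 = 51.2% → Protocol Beta
Regimen Y wins each disease group but Protocol Beta wins overall — the comparison reverses. Regimen Y's patients skew toward stage IV, which has a lower base rate.

No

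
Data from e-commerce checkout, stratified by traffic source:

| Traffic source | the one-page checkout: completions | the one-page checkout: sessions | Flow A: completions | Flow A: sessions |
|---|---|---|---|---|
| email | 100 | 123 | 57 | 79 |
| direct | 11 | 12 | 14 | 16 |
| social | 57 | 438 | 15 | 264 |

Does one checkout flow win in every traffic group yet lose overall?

No

Email: the one-page checkout 100/123 = 81.3%, Flow A 57/79 = 72.2% → the one-page checkout
Direct: the one-page checkout 11/12 = 91.7%, Flow A 14/16 = 87.5% → the one-page checkout
Social: the one-page checkout 57/438 = 13.0%, Flow A 15/264 = 5.7% → the one-page checkout
Overall: the one-page checkout 168/573 = 29.3%, Flow A 86/359 = 24.0% → the one-page checkout
The one-page checkout wins overall and in every traffic group — no reversal.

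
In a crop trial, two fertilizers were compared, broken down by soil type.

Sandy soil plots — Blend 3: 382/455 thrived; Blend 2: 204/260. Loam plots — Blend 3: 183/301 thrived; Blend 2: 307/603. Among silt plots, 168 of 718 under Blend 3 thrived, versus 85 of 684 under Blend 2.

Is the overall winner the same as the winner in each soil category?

Yes

Sandy soil: Blend 3 382/455 = 84.0%, Blend 2 204/260 = 78.5% → Blend 3
Loam: Blend 3 183/301 = 60.8%, Blend 2 307/603 = 50.9% → Blend 3
Silt: Blend 3 168/718 = 23.4%, Blend 2 85/684 = 12.4% → Blend 3
Overall: Blend 3 733/1474 = 49.7%, Blend 2 596/1547 = 38.5% → Blend 3
Blend 3 wins overall and in every soil group — no reversal.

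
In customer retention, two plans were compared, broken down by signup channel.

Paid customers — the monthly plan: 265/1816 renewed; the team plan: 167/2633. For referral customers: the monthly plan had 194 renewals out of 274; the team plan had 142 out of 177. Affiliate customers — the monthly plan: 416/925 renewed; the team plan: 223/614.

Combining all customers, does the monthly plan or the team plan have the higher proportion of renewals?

the monthly plan

Paid: the monthly plan 265/1816 = 14.6%, the team plan 167/2633 = 6.3% → the monthly plan
Referral: the monthly plan 194/274 = 70.8%, the team plan 142/177 = 80.2% → the team plan
Affiliate: the monthly plan 416/925 = 45.0%, the team plan 223/614 = 36.3% → the monthly plan
Overall: the monthly plan 875/3015 = 29.0%, the team plan 532/3424 = 15.5% → the monthly plan
(Neither sweeps every signup group, but the monthly plan has the higher pooled rate.)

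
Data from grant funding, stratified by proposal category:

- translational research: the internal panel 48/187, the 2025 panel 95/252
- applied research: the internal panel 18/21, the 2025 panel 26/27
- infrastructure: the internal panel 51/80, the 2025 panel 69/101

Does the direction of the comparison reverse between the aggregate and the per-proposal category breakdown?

Translational research: the internal panel 48/187 = 25.7%, the 2025 panel 95/252 = 37.7% → the 2025 panel
Applied research: the internal panel 18/21 = 85.7%, the 2025 panel 26/27 = 96.3% → the 2025 panel
Infrastructure: the internal panel 51/80 = 63.8%, the 2025 panel 69/101 = 68.3% → the 2025 panel
Overall: the internal panel 117/288 = 40.6%, the 2025 panel 190/380 = 50.0% → the 2025 panel
The 2025 panel wins overall and in every proposal group — no reversal.

No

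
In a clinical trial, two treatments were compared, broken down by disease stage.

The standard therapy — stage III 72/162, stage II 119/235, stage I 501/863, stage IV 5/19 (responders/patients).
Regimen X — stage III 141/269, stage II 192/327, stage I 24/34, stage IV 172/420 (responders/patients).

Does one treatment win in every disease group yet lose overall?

Stage III: the standard therapy 72/162 = 44.4%, Regimen X 141/269 = 52.4% → Regimen X
Stage II: the standard therapy 119/235 = 50.6%, Regimen X 192/327 = 58.7% → Regimen X
Stage I: the standard therapy 501/863 = 58.1%, Regimen X 24/34 = 70.6% → Regimen X
Stage IV: the standard therapy 5/19 = 26.3%, Regimen X 172/420 = 41.0% → Regimen X
Overall: the standard therapy 697/1279 = 54.5%, Regimen X 529/1050 = 50.4% → the standard therapy
Regimen X wins each disease group but the standard therapy wins overall — the comparison reverses. Regimen X's patients skew toward stage IV, which has a lower base rate.

Yes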